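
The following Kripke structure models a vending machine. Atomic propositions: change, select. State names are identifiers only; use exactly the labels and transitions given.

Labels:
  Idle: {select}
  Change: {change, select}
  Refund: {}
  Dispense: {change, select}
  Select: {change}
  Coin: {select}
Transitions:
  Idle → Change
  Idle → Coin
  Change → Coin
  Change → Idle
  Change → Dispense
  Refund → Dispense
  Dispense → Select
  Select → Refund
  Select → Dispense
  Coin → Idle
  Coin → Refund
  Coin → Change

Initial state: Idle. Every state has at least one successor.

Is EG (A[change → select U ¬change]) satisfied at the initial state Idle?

Holds

States satisfying A[change → select U ¬change]: {Idle, Refund, Coin}.
States satisfying EG (A[change → select U ¬change]): {Idle, Coin}.
Idle ∈ Sat(EG (A[change → select U ¬change])).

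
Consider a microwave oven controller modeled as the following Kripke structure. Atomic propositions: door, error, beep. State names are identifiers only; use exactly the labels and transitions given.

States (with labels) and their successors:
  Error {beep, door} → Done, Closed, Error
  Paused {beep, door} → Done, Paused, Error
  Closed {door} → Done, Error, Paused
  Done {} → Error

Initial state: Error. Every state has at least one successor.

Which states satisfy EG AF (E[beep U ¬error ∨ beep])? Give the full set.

States satisfying AF (E[beep U ¬error ∨ beep]): {Error, Paused, Closed, Done}.
States satisfying EG AF (E[beep U ¬error ∨ beep]): {Error, Paused, Closed, Done}.

{Error, Paused, Closed, Done}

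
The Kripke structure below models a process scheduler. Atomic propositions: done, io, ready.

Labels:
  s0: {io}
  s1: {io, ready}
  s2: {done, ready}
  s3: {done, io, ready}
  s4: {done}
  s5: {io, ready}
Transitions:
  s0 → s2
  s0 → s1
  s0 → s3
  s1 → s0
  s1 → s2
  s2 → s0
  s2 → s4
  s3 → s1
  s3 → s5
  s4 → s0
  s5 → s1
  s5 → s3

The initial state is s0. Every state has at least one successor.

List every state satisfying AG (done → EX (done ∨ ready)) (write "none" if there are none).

none

States satisfying done → EX (done ∨ ready): {s0, s1, s2, s3, s5}.
States satisfying AG (done → EX (done ∨ ready)): ∅.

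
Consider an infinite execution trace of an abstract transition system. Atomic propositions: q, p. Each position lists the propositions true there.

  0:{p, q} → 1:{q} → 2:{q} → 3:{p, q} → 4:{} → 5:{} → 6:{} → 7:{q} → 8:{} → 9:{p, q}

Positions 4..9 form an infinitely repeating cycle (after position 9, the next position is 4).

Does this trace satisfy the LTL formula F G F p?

Yes

G F p holds at position 0, which is reachable from 0, so F G F p holds.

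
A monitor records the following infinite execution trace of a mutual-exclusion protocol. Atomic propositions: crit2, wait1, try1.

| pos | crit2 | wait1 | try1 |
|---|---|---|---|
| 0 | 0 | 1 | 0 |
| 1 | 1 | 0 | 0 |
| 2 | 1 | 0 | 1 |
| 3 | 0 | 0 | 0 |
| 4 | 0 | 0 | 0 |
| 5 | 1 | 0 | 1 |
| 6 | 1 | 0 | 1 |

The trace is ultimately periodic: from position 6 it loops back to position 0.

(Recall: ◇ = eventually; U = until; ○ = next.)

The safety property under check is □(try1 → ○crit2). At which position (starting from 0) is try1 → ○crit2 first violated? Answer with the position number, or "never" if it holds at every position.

2

Check try1 → ○crit2 at each position in order: 0 ✓, 1 ✓.
At position 2 the labels are {crit2, try1} and the next position 3 has {}, so try1 → ○crit2 is false there. This is the first violation.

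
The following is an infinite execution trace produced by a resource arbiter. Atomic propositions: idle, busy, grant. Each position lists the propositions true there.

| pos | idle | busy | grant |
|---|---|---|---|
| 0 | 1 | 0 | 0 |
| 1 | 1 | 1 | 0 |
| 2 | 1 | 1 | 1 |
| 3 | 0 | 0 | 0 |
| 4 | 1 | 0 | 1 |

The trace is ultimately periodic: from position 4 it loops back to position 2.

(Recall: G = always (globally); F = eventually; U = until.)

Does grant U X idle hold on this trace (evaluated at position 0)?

Walking from position 0: X idle first holds at position 0, and grant holds at every earlier position along the way, so grant U X idle holds.

Satisfied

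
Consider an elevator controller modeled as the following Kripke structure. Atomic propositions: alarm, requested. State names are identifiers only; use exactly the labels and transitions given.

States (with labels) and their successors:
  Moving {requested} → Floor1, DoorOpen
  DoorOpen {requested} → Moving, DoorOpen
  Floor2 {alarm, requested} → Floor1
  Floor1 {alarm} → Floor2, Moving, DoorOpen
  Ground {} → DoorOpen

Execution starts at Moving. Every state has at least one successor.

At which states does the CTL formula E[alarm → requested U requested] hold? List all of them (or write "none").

States satisfying alarm → requested: {Moving, DoorOpen, Floor2, Ground}.
States satisfying requested: {Moving, DoorOpen, Floor2}.
States satisfying E[alarm → requested U requested]: {Moving, DoorOpen, Floor2, Ground}.

{Moving, DoorOpen, Floor2, Ground}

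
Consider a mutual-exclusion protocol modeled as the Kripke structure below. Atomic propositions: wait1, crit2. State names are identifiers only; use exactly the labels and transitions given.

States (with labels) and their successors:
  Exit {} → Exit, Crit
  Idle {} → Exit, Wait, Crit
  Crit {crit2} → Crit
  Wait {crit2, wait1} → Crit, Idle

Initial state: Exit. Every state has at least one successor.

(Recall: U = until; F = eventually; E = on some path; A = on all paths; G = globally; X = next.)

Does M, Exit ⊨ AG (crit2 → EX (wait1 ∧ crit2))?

States satisfying crit2 → EX (wait1 ∧ crit2): {Exit, Idle}.
States satisfying AG (crit2 → EX (wait1 ∧ crit2)): ∅.
Crit is reachable from Exit and violates crit2 → EX (wait1 ∧ crit2), so AG fails at Exit.
Exit ∉ Sat(AG (crit2 → EX (wait1 ∧ crit2))).

Violated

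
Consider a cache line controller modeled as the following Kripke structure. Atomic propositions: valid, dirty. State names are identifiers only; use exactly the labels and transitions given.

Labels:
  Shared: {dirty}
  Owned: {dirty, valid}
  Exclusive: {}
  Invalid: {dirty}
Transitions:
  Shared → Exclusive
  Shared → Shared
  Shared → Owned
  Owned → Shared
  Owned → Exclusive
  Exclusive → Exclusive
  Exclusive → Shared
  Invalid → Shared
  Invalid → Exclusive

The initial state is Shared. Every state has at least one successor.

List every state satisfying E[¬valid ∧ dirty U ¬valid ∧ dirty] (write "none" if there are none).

States satisfying ¬valid ∧ dirty: {Shared, Invalid}.
States satisfying E[¬valid ∧ dirty U ¬valid ∧ dirty]: {Shared, Invalid}.

{Shared, Invalid}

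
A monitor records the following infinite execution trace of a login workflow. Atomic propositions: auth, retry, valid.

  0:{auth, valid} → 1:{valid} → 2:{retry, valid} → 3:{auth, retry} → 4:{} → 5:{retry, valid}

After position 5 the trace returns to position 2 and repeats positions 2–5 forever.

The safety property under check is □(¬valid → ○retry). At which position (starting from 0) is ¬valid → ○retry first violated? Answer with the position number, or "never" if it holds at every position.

Check ¬valid → ○retry at each position in order: 0 ✓, 1 ✓, 2 ✓.
At position 3 the labels are {auth, retry} and the next position 4 has {}, so ¬valid → ○retry is false there. This is the first violation.

3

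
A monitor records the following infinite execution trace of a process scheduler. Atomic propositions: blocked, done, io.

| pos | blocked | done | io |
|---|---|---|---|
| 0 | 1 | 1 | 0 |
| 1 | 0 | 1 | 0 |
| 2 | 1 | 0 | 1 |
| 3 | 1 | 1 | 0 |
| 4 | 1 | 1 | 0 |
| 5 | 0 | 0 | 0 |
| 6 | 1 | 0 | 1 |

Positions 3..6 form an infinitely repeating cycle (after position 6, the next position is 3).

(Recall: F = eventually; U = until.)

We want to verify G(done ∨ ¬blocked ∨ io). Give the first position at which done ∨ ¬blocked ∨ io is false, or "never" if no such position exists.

never

done ∨ ¬blocked ∨ io holds at every position 0..6, and those are all the positions the trace ever visits, so the invariant G(done ∨ ¬blocked ∨ io) is never violated.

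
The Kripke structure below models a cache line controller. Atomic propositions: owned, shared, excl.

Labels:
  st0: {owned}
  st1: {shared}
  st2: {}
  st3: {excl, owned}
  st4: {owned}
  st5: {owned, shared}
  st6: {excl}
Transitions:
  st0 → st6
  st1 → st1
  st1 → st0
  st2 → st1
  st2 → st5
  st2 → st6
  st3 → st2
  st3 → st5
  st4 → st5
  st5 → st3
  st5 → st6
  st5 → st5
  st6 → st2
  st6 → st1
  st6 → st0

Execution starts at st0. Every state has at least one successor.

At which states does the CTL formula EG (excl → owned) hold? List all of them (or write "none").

{st1, st2, st3, st4, st5}

States satisfying excl → owned: {st0, st1, st2, st3, st4, st5}.
States satisfying EG (excl → owned): {st1, st2, st3, st4, st5}.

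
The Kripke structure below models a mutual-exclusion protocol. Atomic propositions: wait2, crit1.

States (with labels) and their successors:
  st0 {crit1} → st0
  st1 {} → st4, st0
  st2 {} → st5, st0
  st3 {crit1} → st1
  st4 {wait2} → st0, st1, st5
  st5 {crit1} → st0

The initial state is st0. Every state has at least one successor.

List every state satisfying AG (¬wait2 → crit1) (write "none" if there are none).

States satisfying ¬wait2 → crit1: {st0, st3, st4, st5}.
States satisfying AG (¬wait2 → crit1): {st0, st5}.

{st0, st5}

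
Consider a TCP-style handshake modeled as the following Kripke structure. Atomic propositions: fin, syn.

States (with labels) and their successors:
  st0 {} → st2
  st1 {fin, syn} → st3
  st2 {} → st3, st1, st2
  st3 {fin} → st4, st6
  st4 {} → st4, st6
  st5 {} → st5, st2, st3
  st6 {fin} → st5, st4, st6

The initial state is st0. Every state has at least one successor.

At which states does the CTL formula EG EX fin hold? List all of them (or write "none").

{st1, st2, st3, st4, st5, st6}

States satisfying EX fin: {st1, st2, st3, st4, st5, st6}.
States satisfying EG EX fin: {st1, st2, st3, st4, st5, st6}.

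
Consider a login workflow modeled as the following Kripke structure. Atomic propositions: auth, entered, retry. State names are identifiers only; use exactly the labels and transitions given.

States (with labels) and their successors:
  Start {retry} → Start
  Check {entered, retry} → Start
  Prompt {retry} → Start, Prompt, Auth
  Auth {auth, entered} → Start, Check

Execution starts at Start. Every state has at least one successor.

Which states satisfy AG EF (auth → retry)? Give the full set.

{Start, Check, Prompt, Auth}

States satisfying EF (auth → retry): {Start, Check, Prompt, Auth}.
States satisfying AG EF (auth → retry): {Start, Check, Prompt, Auth}.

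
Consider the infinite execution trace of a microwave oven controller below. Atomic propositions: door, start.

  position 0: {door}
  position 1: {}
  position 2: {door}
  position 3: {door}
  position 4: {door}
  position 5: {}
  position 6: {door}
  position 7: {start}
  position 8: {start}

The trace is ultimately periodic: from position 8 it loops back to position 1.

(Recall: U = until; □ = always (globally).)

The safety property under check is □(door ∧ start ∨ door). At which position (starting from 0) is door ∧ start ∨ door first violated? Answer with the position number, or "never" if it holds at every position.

1

Check door ∧ start ∨ door at each position in order: 0 ✓.
At position 1 the labels are {}, so door ∧ start ∨ door is false there. This is the first violation.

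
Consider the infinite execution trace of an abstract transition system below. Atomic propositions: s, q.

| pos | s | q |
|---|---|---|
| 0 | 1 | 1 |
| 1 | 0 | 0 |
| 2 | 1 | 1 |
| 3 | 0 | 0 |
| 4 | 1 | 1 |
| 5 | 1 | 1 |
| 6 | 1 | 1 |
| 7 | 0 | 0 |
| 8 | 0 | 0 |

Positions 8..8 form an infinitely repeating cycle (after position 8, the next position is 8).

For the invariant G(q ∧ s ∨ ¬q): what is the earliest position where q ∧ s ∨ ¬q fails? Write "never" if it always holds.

q ∧ s ∨ ¬q holds at every position 0..8, and those are all the positions the trace ever visits, so the invariant G(q ∧ s ∨ ¬q) is never violated.

never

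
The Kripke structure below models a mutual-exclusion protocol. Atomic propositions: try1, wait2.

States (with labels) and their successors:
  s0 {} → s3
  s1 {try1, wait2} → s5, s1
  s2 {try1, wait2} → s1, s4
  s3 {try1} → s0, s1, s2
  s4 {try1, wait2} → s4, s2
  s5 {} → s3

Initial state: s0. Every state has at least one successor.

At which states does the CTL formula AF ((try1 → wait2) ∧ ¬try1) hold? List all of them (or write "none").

States satisfying (try1 → wait2) ∧ ¬try1: {s0, s5}.
States satisfying AF ((try1 → wait2) ∧ ¬try1): {s0, s5}.

{s0, s5}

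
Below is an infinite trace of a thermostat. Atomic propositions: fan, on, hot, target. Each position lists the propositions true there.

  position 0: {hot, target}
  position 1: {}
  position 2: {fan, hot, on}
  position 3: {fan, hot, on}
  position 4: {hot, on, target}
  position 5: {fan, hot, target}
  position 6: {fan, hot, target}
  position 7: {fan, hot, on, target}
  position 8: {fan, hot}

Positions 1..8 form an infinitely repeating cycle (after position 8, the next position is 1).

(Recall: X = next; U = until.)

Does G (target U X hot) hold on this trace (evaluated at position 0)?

Does not hold

target U X hot must hold at every position from 0 onward. It fails at position 8, so G (target U X hot) is false.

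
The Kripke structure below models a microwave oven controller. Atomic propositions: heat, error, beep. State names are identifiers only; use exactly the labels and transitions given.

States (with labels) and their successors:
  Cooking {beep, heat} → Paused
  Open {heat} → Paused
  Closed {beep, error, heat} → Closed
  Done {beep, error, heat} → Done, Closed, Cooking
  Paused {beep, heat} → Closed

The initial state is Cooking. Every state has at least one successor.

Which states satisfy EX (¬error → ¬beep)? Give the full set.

States satisfying ¬error → ¬beep: {Open, Closed, Done}.
States satisfying EX (¬error → ¬beep): {Closed, Done, Paused}.

{Closed, Done, Paused}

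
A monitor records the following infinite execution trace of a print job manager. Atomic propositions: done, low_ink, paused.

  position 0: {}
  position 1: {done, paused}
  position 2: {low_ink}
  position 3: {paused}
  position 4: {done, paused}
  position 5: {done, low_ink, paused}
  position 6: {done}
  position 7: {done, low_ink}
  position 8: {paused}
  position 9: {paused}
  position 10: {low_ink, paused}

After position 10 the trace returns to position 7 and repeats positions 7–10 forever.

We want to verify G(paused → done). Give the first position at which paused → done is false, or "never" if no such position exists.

3

Check paused → done at each position in order: 0 ✓, 1 ✓, 2 ✓.
At position 3 the labels are {paused}, so paused → done is false there. This is the first violation.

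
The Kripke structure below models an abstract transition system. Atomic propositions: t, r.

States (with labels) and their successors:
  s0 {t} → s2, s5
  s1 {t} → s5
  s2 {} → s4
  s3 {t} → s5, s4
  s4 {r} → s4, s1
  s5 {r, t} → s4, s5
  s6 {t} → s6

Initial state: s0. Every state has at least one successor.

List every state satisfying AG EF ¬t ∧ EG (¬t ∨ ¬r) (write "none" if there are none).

States satisfying EF ¬t: {s0, s1, s2, s3, s4, s5}.
States satisfying AG EF ¬t: {s0, s1, s2, s3, s4, s5}.
States satisfying ¬t ∨ ¬r: {s0, s1, s2, s3, s4, s6}.
States satisfying EG (¬t ∨ ¬r): {s0, s2, s3, s4, s6}.
States satisfying AG EF ¬t ∧ EG (¬t ∨ ¬r): {s0, s2, s3, s4}.

{s0, s2, s3, s4}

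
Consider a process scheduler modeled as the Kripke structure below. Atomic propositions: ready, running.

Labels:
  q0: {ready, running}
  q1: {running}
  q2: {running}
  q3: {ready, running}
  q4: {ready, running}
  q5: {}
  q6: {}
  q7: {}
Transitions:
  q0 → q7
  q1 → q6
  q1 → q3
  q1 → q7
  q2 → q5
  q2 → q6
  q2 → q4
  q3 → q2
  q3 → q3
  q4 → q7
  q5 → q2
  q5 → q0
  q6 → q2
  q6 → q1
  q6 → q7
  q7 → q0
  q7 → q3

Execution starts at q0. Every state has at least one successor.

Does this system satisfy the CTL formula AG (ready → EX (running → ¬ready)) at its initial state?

Holds

States satisfying ready → EX (running → ¬ready): {q0, q1, q2, q3, q4, q5, q6, q7}.
States satisfying AG (ready → EX (running → ¬ready)): {q0, q1, q2, q3, q4, q5, q6, q7}.
Every state reachable from q0 satisfies ready → EX (running → ¬ready).
q0 ∈ Sat(AG (ready → EX (running → ¬ready))).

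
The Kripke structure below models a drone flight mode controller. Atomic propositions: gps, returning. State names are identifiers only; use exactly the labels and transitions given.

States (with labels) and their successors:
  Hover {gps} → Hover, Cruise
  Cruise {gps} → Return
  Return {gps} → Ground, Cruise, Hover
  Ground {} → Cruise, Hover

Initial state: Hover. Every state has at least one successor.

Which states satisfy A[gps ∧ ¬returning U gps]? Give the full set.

States satisfying gps ∧ ¬returning: {Hover, Cruise, Return}.
States satisfying gps: {Hover, Cruise, Return}.
States satisfying A[gps ∧ ¬returning U gps]: {Hover, Cruise, Return}.

{Hover, Cruise, Return}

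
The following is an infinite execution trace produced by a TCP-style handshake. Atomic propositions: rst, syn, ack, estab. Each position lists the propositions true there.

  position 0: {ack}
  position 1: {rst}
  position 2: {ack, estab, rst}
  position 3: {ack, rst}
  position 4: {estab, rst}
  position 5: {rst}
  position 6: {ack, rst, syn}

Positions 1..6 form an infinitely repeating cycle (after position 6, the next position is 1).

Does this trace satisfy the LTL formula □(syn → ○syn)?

syn → ○syn must hold at every position from 0 onward. It fails at position 6, so □(syn → ○syn) is false.
Positions where syn holds: 6.
Check ○syn at each: 6→fails.

Violated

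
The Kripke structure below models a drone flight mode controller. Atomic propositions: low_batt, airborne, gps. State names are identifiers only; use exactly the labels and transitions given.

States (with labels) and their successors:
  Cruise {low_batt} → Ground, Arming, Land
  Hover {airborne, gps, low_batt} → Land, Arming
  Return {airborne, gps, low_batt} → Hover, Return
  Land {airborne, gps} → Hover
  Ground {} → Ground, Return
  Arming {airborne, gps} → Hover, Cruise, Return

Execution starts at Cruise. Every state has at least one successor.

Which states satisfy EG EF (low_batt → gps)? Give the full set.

States satisfying EF (low_batt → gps): {Cruise, Hover, Return, Land, Ground, Arming}.
States satisfying EG EF (low_batt → gps): {Cruise, Hover, Return, Land, Ground, Arming}.

{Cruise, Hover, Return, Land, Ground, Arming}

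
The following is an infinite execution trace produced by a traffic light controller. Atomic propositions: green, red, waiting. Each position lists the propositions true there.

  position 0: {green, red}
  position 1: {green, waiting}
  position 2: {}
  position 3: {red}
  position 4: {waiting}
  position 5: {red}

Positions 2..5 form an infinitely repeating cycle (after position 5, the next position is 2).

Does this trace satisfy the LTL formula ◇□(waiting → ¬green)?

□(waiting → ¬green) holds at position 2, which is reachable from 0, so ◇□(waiting → ¬green) holds.

Satisfied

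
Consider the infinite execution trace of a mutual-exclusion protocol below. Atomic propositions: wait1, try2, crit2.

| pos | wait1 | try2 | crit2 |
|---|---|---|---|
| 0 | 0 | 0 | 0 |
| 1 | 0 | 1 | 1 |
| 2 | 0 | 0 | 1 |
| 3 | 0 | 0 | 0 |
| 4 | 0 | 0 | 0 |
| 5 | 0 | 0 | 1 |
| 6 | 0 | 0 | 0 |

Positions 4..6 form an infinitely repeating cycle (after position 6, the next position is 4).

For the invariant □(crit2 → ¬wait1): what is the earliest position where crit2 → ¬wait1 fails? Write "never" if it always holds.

crit2 → ¬wait1 holds at every position 0..6, and those are all the positions the trace ever visits, so the invariant □(crit2 → ¬wait1) is never violated.

never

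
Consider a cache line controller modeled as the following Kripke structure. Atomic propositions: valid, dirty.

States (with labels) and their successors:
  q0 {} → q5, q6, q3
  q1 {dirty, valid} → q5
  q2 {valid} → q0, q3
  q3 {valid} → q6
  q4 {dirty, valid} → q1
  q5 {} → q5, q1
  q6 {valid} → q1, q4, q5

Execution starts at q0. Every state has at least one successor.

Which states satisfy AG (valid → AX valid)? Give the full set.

none

States satisfying valid → AX valid: {q0, q3, q4, q5}.
States satisfying AG (valid → AX valid): ∅.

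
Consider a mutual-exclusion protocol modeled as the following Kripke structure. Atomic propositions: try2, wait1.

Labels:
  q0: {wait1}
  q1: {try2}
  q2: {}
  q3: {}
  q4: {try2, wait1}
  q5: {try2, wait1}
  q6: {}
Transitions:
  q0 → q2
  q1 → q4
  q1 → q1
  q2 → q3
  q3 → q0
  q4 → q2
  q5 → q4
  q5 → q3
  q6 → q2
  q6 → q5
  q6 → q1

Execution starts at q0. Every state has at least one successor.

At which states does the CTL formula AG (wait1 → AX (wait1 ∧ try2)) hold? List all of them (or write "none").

none

States satisfying wait1 → AX (wait1 ∧ try2): {q1, q2, q3, q6}.
States satisfying AG (wait1 → AX (wait1 ∧ try2)): ∅.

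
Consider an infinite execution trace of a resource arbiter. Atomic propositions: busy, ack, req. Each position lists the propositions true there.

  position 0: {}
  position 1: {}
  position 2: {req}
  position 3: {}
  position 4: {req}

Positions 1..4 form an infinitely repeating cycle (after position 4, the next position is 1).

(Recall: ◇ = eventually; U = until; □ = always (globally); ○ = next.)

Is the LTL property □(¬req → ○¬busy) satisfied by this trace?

Holds

¬req → ○¬busy holds at every position 0..4, and those are all positions ever visited, so □(¬req → ○¬busy) holds.
Positions where ¬req holds: 0, 1, 3.
Check ○¬busy at each: 0→ok, 1→ok, 3→ok.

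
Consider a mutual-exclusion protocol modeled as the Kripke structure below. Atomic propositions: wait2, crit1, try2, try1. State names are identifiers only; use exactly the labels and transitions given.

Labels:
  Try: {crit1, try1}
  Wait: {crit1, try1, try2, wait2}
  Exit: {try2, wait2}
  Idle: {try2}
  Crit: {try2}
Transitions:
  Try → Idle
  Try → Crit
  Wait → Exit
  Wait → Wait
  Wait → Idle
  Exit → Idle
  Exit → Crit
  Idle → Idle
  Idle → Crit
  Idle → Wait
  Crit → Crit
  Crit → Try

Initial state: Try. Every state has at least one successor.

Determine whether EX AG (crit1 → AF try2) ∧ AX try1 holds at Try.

States satisfying AG (crit1 → AF try2): {Try, Wait, Exit, Idle, Crit}.
States satisfying EX AG (crit1 → AF try2): {Try, Wait, Exit, Idle, Crit}.
States satisfying try1: {Try, Wait}.
States satisfying AX try1: ∅.
States satisfying EX AG (crit1 → AF try2) ∧ AX try1: ∅.
Try ∉ Sat(EX AG (crit1 → AF try2) ∧ AX try1).

No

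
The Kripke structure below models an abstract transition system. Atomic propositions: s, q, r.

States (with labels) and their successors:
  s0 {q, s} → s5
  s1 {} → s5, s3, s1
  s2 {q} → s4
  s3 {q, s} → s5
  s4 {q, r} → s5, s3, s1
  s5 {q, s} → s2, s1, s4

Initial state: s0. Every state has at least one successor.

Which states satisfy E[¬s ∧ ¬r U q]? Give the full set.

{s0, s1, s2, s3, s4, s5}

States satisfying ¬s ∧ ¬r: {s1, s2}.
States satisfying q: {s0, s2, s3, s4, s5}.
States satisfying E[¬s ∧ ¬r U q]: {s0, s1, s2, s3, s4, s5}.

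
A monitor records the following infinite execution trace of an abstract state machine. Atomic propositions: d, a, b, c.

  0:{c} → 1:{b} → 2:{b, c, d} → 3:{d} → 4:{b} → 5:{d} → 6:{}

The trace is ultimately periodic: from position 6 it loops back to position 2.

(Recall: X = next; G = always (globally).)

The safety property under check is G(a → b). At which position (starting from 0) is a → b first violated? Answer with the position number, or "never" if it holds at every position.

never

a → b holds at every position 0..6, and those are all the positions the trace ever visits, so the invariant G(a → b) is never violated.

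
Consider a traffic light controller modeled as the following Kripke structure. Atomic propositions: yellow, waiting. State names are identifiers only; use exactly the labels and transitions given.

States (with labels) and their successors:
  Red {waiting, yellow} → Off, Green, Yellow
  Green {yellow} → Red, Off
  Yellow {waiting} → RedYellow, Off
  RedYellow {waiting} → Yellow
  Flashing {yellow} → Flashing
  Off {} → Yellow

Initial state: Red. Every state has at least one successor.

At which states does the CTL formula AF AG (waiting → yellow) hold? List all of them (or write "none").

{Flashing}

States satisfying AG (waiting → yellow): {Flashing}.
States satisfying AF AG (waiting → yellow): {Flashing}.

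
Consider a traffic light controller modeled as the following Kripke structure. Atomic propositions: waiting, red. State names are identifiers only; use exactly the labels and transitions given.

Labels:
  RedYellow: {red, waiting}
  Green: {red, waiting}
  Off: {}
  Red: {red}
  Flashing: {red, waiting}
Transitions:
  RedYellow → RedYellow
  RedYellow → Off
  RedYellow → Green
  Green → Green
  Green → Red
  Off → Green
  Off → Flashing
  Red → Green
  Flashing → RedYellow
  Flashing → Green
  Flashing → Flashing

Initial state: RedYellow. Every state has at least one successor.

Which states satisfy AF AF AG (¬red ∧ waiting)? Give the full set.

none

States satisfying AF AG (¬red ∧ waiting): ∅.
States satisfying AF AF AG (¬red ∧ waiting): ∅.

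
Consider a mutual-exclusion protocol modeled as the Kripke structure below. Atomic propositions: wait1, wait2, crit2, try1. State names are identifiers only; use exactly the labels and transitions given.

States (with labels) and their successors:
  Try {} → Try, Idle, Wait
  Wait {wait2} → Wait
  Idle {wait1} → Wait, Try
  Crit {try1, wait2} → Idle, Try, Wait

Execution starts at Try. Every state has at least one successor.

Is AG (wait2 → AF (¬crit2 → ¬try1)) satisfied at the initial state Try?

Satisfied

States satisfying wait2 → AF (¬crit2 → ¬try1): {Try, Wait, Idle, Crit}.
States satisfying AG (wait2 → AF (¬crit2 → ¬try1)): {Try, Wait, Idle, Crit}.
Every state reachable from Try satisfies wait2 → AF (¬crit2 → ¬try1).
Try ∈ Sat(AG (wait2 → AF (¬crit2 → ¬try1))).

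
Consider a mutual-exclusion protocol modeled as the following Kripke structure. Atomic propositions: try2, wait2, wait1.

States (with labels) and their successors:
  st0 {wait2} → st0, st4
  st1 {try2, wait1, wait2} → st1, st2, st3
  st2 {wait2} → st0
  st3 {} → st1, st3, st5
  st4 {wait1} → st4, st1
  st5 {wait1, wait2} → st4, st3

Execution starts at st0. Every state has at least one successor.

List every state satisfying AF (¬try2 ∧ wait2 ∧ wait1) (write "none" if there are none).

States satisfying ¬try2 ∧ wait2 ∧ wait1: {st5}.
States satisfying AF (¬try2 ∧ wait2 ∧ wait1): {st5}.

{st5}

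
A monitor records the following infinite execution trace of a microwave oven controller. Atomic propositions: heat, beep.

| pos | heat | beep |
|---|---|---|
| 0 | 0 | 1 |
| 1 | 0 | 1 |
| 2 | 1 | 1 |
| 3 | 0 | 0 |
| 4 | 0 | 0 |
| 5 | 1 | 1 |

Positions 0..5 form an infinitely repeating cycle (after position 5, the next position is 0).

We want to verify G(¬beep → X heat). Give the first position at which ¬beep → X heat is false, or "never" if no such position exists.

3

Check ¬beep → X heat at each position in order: 0 ✓, 1 ✓, 2 ✓.
At position 3 the labels are {} and the next position 4 has {}, so ¬beep → X heat is false there. This is the first violation.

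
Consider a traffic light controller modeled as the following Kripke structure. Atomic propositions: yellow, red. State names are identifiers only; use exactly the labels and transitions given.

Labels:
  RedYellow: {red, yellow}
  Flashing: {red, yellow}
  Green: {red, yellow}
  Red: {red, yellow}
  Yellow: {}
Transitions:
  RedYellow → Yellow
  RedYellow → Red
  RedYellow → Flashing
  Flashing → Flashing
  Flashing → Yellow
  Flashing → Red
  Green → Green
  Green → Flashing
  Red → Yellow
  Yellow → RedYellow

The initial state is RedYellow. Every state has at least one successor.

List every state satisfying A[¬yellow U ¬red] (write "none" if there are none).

States satisfying ¬yellow: {Yellow}.
States satisfying ¬red: {Yellow}.
States satisfying A[¬yellow U ¬red]: {Yellow}.

{Yellow}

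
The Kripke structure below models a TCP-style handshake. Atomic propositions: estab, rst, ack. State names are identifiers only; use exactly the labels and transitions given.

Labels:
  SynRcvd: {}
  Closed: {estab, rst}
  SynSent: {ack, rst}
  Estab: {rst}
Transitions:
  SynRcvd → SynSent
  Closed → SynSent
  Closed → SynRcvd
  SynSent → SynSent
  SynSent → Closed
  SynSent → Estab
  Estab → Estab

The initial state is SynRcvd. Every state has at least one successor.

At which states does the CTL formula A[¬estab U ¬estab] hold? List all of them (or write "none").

States satisfying ¬estab: {SynRcvd, SynSent, Estab}.
States satisfying A[¬estab U ¬estab]: {SynRcvd, SynSent, Estab}.

{SynRcvd, SynSent, Estab}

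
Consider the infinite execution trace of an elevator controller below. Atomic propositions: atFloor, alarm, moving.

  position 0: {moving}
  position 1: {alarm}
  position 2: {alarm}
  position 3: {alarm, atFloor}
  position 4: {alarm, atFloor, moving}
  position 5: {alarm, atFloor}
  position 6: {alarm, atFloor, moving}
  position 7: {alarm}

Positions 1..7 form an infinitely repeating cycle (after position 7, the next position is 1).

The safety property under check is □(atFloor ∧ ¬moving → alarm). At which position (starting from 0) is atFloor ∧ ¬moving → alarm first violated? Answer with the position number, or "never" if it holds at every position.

never

atFloor ∧ ¬moving → alarm holds at every position 0..7, and those are all the positions the trace ever visits, so the invariant □(atFloor ∧ ¬moving → alarm) is never violated.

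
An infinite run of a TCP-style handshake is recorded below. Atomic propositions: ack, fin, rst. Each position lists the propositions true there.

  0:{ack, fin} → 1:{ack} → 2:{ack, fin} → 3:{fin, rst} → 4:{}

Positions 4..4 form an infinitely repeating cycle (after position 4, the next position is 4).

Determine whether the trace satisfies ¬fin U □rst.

Walking from position 0: at position 0, □rst has not yet held and ¬fin fails, so ¬fin U □rst is false.

Violated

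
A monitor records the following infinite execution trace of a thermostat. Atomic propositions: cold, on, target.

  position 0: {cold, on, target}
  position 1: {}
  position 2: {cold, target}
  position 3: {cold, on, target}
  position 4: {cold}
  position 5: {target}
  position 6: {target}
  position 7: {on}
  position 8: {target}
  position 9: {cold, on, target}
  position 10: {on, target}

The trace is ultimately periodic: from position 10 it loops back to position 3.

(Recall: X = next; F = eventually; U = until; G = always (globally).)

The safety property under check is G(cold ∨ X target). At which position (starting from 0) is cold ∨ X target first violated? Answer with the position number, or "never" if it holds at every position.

6

Check cold ∨ X target at each position in order: 0 ✓, 1 ✓, 2 ✓, 3 ✓, 4 ✓, 5 ✓.
At position 6 the labels are {target} and the next position 7 has {on}, so cold ∨ X target is false there. This is the first violation.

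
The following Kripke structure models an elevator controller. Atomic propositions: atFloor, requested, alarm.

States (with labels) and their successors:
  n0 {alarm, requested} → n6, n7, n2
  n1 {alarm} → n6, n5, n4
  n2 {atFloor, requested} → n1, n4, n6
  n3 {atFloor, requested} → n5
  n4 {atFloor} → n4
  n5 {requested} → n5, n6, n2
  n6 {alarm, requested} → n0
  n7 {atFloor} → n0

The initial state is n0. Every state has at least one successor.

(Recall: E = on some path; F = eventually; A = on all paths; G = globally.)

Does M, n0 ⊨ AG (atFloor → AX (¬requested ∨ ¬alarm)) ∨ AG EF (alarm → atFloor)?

States satisfying atFloor → AX (¬requested ∨ ¬alarm): {n0, n1, n3, n4, n5, n6}.
States satisfying AG (atFloor → AX (¬requested ∨ ¬alarm)): {n4}.
States satisfying EF (alarm → atFloor): {n0, n1, n2, n3, n4, n5, n6, n7}.
States satisfying AG EF (alarm → atFloor): {n0, n1, n2, n3, n4, n5, n6, n7}.
States satisfying AG (atFloor → AX (¬requested ∨ ¬alarm)) ∨ AG EF (alarm → atFloor): {n0, n1, n2, n3, n4, n5, n6, n7}.
n0 ∈ Sat(AG (atFloor → AX (¬requested ∨ ¬alarm)) ∨ AG EF (alarm → atFloor)).

Holds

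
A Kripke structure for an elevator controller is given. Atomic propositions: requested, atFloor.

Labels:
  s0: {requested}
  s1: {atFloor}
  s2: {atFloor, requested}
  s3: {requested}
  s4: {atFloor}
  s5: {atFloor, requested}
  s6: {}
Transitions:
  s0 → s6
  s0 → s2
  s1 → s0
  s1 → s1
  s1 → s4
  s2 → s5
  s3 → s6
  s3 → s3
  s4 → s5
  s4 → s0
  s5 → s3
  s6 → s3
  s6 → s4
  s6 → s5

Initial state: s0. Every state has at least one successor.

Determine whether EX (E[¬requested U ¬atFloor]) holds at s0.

States satisfying E[¬requested U ¬atFloor]: {s0, s1, s3, s4, s6}.
States satisfying EX (E[¬requested U ¬atFloor]): {s0, s1, s3, s4, s5, s6}.
s0 ∈ Sat(EX (E[¬requested U ¬atFloor])).

Satisfied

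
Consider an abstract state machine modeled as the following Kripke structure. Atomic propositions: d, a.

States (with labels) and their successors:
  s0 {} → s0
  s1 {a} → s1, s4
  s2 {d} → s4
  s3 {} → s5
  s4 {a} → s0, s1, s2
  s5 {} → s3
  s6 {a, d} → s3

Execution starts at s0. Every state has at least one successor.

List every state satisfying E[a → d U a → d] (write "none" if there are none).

{s0, s2, s3, s5, s6}

States satisfying a → d: {s0, s2, s3, s5, s6}.
States satisfying E[a → d U a → d]: {s0, s2, s3, s5, s6}.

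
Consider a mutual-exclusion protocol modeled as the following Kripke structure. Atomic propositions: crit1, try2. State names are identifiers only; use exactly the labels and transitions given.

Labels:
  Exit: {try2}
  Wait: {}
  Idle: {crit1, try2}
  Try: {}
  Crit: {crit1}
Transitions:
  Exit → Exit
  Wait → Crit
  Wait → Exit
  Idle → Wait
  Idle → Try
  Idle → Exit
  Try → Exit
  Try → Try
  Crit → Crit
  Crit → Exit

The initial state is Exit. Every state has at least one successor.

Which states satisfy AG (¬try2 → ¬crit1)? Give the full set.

{Exit, Try}

States satisfying ¬try2 → ¬crit1: {Exit, Wait, Idle, Try}.
States satisfying AG (¬try2 → ¬crit1): {Exit, Try}.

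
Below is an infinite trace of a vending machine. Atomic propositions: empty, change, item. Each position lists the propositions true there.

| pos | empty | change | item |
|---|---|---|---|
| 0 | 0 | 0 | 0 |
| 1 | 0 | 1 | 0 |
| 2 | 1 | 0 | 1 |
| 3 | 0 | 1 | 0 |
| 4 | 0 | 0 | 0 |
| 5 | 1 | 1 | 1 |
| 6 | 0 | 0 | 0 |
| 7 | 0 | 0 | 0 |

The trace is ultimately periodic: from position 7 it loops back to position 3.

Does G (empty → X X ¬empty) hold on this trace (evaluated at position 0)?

Yes

empty → X X ¬empty holds at every position 0..7, and those are all positions ever visited, so G (empty → X X ¬empty) holds.
Positions where empty holds: 2, 5.
Check X X ¬empty at each: 2→ok, 5→ok.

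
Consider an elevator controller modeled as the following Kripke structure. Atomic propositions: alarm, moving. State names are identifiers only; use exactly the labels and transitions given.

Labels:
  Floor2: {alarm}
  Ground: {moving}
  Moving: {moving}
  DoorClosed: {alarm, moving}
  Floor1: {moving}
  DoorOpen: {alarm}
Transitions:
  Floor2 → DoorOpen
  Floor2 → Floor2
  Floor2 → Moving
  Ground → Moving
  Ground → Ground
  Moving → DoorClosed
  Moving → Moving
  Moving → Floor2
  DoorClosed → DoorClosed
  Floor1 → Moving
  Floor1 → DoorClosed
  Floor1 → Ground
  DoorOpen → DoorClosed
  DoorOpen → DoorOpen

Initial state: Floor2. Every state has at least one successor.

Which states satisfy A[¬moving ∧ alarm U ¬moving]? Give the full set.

States satisfying ¬moving ∧ alarm: {Floor2, DoorOpen}.
States satisfying ¬moving: {Floor2, DoorOpen}.
States satisfying A[¬moving ∧ alarm U ¬moving]: {Floor2, DoorOpen}.

{Floor2, DoorOpen}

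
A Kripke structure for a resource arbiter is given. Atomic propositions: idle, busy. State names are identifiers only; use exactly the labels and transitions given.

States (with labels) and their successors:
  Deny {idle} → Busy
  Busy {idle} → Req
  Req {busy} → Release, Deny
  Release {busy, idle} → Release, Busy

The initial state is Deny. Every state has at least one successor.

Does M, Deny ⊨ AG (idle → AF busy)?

States satisfying idle → AF busy: {Deny, Busy, Req, Release}.
States satisfying AG (idle → AF busy): {Deny, Busy, Req, Release}.
Every state reachable from Deny satisfies idle → AF busy.
Deny ∈ Sat(AG (idle → AF busy)).

Satisfied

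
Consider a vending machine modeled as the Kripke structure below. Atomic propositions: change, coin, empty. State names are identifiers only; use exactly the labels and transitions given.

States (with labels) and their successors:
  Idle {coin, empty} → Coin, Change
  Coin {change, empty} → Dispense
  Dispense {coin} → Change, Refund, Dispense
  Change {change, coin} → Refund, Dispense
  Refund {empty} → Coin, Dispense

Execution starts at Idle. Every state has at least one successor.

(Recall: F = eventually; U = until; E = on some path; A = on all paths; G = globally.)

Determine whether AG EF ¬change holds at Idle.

Satisfied

States satisfying EF ¬change: {Idle, Coin, Dispense, Change, Refund}.
States satisfying AG EF ¬change: {Idle, Coin, Dispense, Change, Refund}.
Every state reachable from Idle satisfies EF ¬change.
Idle ∈ Sat(AG EF ¬change).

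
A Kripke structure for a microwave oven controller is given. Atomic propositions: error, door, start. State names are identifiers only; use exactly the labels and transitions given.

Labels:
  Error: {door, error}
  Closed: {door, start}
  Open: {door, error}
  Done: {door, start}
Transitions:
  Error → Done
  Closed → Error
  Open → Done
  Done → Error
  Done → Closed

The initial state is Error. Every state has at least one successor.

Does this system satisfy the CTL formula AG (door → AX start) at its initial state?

States satisfying door → AX start: {Error, Open}.
States satisfying AG (door → AX start): ∅.
Closed is reachable from Error and violates door → AX start, so AG fails at Error.
Error ∉ Sat(AG (door → AX start)).

Does not hold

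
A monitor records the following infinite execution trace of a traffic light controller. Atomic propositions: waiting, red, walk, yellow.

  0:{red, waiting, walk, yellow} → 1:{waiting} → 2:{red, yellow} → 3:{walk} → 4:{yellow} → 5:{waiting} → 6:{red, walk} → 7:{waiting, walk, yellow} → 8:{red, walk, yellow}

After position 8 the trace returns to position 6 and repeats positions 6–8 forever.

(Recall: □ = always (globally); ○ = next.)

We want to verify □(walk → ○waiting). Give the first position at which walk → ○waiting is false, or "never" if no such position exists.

3

Check walk → ○waiting at each position in order: 0 ✓, 1 ✓, 2 ✓.
At position 3 the labels are {walk} and the next position 4 has {yellow}, so walk → ○waiting is false there. This is the first violation.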